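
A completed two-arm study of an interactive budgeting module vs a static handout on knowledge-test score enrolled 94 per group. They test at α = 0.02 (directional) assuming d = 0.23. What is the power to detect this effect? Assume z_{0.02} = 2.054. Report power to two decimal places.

For two equal groups, power = Φ(d·√(n/2) − z_{α}).
d·√(n/2) = 0.23 × √(94/2) = 0.23 × 6.856 = 1.577.
z_β = 1.577 − 2.054 = -0.477.
Power = Φ(-0.477) = 0.317.

power ≈ 0.32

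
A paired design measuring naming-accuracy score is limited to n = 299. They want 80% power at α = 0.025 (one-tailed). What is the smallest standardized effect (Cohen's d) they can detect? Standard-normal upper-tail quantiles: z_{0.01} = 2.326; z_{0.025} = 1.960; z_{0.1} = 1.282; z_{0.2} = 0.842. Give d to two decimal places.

d_min ≈ 0.16

For a single sample (or paired design) of n = 299: d_min = (z_{α} + z_β)/√n.
z-sum = 1.960 + 0.842 = 2.802.
d_min = 2.802 / √299 = 2.802 / 17.292 = 0.162.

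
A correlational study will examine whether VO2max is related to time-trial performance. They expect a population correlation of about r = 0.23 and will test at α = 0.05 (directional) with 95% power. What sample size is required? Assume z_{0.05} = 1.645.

n = 201

Fisher's z: C = ½·ln((1+r)/(1−r)) = ½·ln(1.5974) = 0.2342.
n = ((z_{α} + z_β)/C)² + 3.
(1.645 + 1.645) / 0.2342 = 3.290 / 0.2342 = 14.048.
n = 14.048² + 3 = 197.34 + 3 = 200.3.
Round up.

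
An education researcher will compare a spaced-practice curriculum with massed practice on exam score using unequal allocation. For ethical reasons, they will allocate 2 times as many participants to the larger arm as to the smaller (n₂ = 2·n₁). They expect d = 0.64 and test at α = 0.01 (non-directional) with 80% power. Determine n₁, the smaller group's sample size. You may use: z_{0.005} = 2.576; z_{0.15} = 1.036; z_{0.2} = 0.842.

n₁ = 43

With allocation ratio k = n₂/n₁ = 2, Var(x̄₁−x̄₂) = σ²(1/n₁ + 1/(k·n₁)) = σ²·(k+1)/(k·n₁).
So n₁ = (1 + 1/k)·((z_{α/2} + z_β)/d)² = 1.500 × (3.418/0.64)².
n₁ = 1.500 × 28.52 = 42.8.
Round up: n₁ = 43, giving n₂ = 2 × 43 = 86.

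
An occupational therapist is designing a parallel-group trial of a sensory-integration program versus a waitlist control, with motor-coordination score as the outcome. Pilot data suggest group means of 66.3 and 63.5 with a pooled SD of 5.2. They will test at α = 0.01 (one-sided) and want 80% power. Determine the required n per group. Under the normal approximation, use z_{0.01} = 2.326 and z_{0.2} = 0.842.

n = 70 per group

Cohen's d = |M₁ − M₂| / SD_pooled = |66.3 − 63.5| / 5.2 = 2.8 / 5.2 = 0.538.
For two independent groups with equal n: n = 2·((z_{α} + z_β) / d)².
z_{α} + z_β = 2.326 + 0.842 = 3.168.
n = 2 × (3.168 / 0.538)² = 2 × 5.888² = 2 × 34.67 = 69.3.
Round up to the next whole participant.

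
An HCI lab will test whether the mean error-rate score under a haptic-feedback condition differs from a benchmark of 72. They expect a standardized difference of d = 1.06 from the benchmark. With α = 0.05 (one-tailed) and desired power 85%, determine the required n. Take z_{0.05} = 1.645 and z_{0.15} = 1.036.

n = 7

For a one-sample test: n = ((z_{α} + z_β) / d)².
z_{α} + z_β = 1.645 + 1.036 = 2.681.
n = (2.681 / 1.06)² = 2.529² = 6.40.
Round up.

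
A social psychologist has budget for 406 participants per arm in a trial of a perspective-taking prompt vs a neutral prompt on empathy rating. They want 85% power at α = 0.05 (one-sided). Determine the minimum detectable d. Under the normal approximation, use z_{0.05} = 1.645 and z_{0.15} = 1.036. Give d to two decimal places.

For two independent groups of n = 406 each: d_min = (z_{α} + z_β)·√(2/n).
z-sum = 1.645 + 1.036 = 2.681.
d_min = 2.681 × √(2/406) = 2.681 × 0.0702 = 0.188.

d_min ≈ 0.19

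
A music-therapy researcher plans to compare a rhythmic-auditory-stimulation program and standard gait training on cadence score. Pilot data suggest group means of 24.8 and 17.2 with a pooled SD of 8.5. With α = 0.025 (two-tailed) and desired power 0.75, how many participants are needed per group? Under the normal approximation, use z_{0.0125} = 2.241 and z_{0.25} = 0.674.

Cohen's d = |M₁ − M₂| / SD_pooled = |24.8 − 17.2| / 8.5 = 7.6 / 8.5 = 0.894.
For two independent groups with equal n: n = 2·((z_{α/2} + z_β) / d)².
z_{α/2} + z_β = 2.241 + 0.674 = 2.915.
n = 2 × (2.915 / 0.894)² = 2 × 3.261² = 2 × 10.63 = 21.3.
Round up to the next whole participant.

n = 22 per group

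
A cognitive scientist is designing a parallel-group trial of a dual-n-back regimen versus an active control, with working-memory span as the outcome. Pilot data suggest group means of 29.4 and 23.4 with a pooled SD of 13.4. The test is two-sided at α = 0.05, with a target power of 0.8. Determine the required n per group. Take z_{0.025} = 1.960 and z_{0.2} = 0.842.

Cohen's d = |M₁ − M₂| / SD_pooled = |29.4 − 23.4| / 13.4 = 6.0 / 13.4 = 0.448.
For two independent groups with equal n: n = 2·((z_{α/2} + z_β) / d)².
z_{α/2} + z_β = 1.960 + 0.842 = 2.802.
n = 2 × (2.802 / 0.448)² = 2 × 6.254² = 2 × 39.12 = 78.2.
Round up to the next whole participant.

n = 79 per group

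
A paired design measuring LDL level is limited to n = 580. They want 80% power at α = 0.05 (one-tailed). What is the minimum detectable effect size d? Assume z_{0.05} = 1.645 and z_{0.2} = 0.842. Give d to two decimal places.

d_min ≈ 0.10

For a single sample (or paired design) of n = 580: d_min = (z_{α} + z_β)/√n.
z-sum = 1.645 + 0.842 = 2.487.
d_min = 2.487 / √580 = 2.487 / 24.083 = 0.103.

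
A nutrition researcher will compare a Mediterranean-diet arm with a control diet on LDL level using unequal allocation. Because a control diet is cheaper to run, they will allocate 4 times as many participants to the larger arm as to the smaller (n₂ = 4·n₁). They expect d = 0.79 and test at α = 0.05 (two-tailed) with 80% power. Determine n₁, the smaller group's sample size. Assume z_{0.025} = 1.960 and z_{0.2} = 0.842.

With allocation ratio k = n₂/n₁ = 4, Var(x̄₁−x̄₂) = σ²(1/n₁ + 1/(k·n₁)) = σ²·(k+1)/(k·n₁).
So n₁ = (1 + 1/k)·((z_{α/2} + z_β)/d)² = 1.250 × (2.802/0.79)².
n₁ = 1.250 × 12.58 = 15.7.
Round up: n₁ = 16, giving n₂ = 4 × 16 = 64.

n₁ = 16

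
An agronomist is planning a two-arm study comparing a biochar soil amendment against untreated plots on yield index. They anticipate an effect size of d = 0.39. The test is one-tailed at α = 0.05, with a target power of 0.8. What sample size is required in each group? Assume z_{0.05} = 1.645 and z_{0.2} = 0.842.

n = 82 per group

For two independent groups with equal n: n = 2·((z_{α} + z_β) / d)².
z_{α} + z_β = 1.645 + 0.842 = 2.487.
n = 2 × (2.487 / 0.39)² = 2 × 6.377² = 2 × 40.67 = 81.3.
Round up to the next whole participant.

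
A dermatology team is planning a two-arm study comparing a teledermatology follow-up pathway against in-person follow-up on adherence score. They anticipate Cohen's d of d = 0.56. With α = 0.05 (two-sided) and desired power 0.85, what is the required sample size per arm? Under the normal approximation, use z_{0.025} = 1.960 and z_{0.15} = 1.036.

For two independent groups with equal n: n = 2·((z_{α/2} + z_β) / d)².
z_{α/2} + z_β = 1.960 + 1.036 = 2.996.
n = 2 × (2.996 / 0.56)² = 2 × 5.350² = 2 × 28.62 = 57.2.
Round up to the next whole participant.

n = 58 per group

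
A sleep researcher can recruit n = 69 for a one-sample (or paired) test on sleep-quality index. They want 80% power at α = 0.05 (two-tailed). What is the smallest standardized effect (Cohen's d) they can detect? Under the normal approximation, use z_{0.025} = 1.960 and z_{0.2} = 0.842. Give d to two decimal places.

d_min ≈ 0.34

For a single sample (or paired design) of n = 69: d_min = (z_{α/2} + z_β)/√n.
z-sum = 1.960 + 0.842 = 2.802.
d_min = 2.802 / √69 = 2.802 / 8.307 = 0.337.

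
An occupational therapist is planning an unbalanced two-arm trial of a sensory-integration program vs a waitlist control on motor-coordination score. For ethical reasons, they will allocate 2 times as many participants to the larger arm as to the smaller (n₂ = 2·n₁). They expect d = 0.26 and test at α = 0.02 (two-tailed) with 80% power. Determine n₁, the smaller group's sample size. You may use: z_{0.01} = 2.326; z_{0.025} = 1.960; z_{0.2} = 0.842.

n₁ = 223

With allocation ratio k = n₂/n₁ = 2, Var(x̄₁−x̄₂) = σ²(1/n₁ + 1/(k·n₁)) = σ²·(k+1)/(k·n₁).
So n₁ = (1 + 1/k)·((z_{α/2} + z_β)/d)² = 1.500 × (3.168/0.26)².
n₁ = 1.500 × 148.46 = 222.7.
Round up: n₁ = 223, giving n₂ = 2 × 223 = 446.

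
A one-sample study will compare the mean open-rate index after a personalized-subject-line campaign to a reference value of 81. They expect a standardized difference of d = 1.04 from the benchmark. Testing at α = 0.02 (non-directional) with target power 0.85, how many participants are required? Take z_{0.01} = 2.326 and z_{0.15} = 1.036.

For a one-sample test: n = ((z_{α/2} + z_β) / d)².
z_{α/2} + z_β = 2.326 + 1.036 = 3.362.
n = (3.362 / 1.04)² = 3.233² = 10.45.
Round up.

n = 11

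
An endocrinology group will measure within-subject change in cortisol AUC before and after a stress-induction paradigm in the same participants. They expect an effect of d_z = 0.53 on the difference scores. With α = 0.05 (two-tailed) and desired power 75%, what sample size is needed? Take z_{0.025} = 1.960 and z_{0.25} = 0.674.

For a paired (one-sample on differences) test: n = ((z_{α/2} + z_β) / d)².
z_{α/2} + z_β = 1.960 + 0.674 = 2.634.
n = (2.634 / 0.53)² = 4.970² = 24.70.
Round up.

n = 25 pairs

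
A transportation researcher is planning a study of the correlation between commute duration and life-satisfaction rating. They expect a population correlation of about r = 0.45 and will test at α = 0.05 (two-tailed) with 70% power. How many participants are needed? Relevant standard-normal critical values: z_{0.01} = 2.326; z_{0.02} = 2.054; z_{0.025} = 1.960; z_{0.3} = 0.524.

n = 30

Fisher's z: C = ½·ln((1+r)/(1−r)) = ½·ln(2.6364) = 0.4847.
n = ((z_{α/2} + z_β)/C)² + 3.
(1.960 + 0.524) / 0.4847 = 2.484 / 0.4847 = 5.125.
n = 5.125² + 3 = 26.26 + 3 = 29.3.
Round up.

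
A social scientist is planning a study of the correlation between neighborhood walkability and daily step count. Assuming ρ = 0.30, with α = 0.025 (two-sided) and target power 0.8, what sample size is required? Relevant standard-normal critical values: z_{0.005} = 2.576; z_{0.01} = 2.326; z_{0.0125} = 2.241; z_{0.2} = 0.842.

Fisher's z: C = ½·ln((1+r)/(1−r)) = ½·ln(1.8571) = 0.3095.
n = ((z_{α/2} + z_β)/C)² + 3.
(2.241 + 0.842) / 0.3095 = 3.083 / 0.3095 = 9.961.
n = 9.961² + 3 = 99.23 + 3 = 102.2.
Round up.

n = 103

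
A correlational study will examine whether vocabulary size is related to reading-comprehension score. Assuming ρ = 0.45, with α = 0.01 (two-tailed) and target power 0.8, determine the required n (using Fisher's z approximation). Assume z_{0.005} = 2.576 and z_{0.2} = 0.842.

n = 53

Fisher's z: C = ½·ln((1+r)/(1−r)) = ½·ln(2.6364) = 0.4847.
n = ((z_{α/2} + z_β)/C)² + 3.
(2.576 + 0.842) / 0.4847 = 3.418 / 0.4847 = 7.052.
n = 7.052² + 3 = 49.73 + 3 = 52.7.
Round up.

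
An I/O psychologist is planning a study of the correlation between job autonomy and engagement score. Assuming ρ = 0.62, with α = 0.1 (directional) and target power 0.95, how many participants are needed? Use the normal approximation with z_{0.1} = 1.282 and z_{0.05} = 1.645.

Fisher's z: C = ½·ln((1+r)/(1−r)) = ½·ln(4.2632) = 0.7250.
n = ((z_{α} + z_β)/C)² + 3.
(1.282 + 1.645) / 0.7250 = 2.927 / 0.7250 = 4.037.
n = 4.037² + 3 = 16.30 + 3 = 19.3.
Round up.

n = 20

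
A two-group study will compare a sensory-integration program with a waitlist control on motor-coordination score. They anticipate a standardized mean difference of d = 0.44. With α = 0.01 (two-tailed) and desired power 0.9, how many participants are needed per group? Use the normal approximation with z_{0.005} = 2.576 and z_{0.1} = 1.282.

n = 154 per group

For two independent groups with equal n: n = 2·((z_{α/2} + z_β) / d)².
z_{α/2} + z_β = 2.576 + 1.282 = 3.858.
n = 2 × (3.858 / 0.44)² = 2 × 8.768² = 2 × 76.88 = 153.8.
Round up to the next whole participant.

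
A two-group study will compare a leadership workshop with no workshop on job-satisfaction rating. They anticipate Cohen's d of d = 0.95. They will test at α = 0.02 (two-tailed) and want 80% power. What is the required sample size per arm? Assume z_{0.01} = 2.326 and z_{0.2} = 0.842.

n = 23 per group

For two independent groups with equal n: n = 2·((z_{α/2} + z_β) / d)².
z_{α/2} + z_β = 2.326 + 0.842 = 3.168.
n = 2 × (3.168 / 0.95)² = 2 × 3.335² = 2 × 11.12 = 22.2.
Round up to the next whole participant.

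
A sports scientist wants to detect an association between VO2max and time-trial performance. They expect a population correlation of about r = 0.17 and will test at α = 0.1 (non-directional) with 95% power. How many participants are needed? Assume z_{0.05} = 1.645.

Fisher's z: C = ½·ln((1+r)/(1−r)) = ½·ln(1.4096) = 0.1717.
n = ((z_{α/2} + z_β)/C)² + 3.
(1.645 + 1.645) / 0.1717 = 3.290 / 0.1717 = 19.161.
n = 19.161² + 3 = 367.16 + 3 = 370.2.
Round up.

n = 371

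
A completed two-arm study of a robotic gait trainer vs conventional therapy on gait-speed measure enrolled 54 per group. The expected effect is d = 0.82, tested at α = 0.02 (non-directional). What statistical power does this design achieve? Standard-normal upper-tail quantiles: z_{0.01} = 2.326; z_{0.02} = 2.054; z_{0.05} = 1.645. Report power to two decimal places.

For two equal groups, power = Φ(d·√(n/2) − z_{α/2}).
d·√(n/2) = 0.82 × √(54/2) = 0.82 × 5.196 = 4.261.
z_β = 4.261 − 2.326 = 1.935.
Power = Φ(1.935) = 0.973.

power ≈ 0.97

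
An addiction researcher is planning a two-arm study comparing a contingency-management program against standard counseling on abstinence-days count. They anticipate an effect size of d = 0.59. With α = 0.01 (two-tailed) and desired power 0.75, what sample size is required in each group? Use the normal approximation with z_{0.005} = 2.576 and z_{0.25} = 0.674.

n = 61 per group

For two independent groups with equal n: n = 2·((z_{α/2} + z_β) / d)².
z_{α/2} + z_β = 2.576 + 0.674 = 3.250.
n = 2 × (3.250 / 0.59)² = 2 × 5.508² = 2 × 30.34 = 60.7.
Round up to the next whole participant.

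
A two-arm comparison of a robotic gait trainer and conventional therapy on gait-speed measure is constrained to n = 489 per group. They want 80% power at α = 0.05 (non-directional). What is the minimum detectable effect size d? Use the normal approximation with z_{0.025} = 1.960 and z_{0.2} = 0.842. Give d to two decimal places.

d_min ≈ 0.18

For two independent groups of n = 489 each: d_min = (z_{α/2} + z_β)·√(2/n).
z-sum = 1.960 + 0.842 = 2.802.
d_min = 2.802 × √(2/489) = 2.802 × 0.0640 = 0.179.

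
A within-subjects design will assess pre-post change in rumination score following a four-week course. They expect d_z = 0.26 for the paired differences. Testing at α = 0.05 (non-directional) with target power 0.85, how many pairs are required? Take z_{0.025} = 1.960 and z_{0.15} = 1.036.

For a paired (one-sample on differences) test: n = ((z_{α/2} + z_β) / d)².
z_{α/2} + z_β = 1.960 + 1.036 = 2.996.
n = (2.996 / 0.26)² = 11.523² = 132.78.
Round up.

n = 133 pairs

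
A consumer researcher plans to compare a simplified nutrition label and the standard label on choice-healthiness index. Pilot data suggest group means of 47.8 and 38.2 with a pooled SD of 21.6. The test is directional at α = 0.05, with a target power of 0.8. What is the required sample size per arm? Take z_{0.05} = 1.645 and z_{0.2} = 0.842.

n = 63 per group

Cohen's d = |M₁ − M₂| / SD_pooled = |47.8 − 38.2| / 21.6 = 9.6 / 21.6 = 0.444.
For two independent groups with equal n: n = 2·((z_{α} + z_β) / d)².
z_{α} + z_β = 1.645 + 0.842 = 2.487.
n = 2 × (2.487 / 0.444)² = 2 × 5.601² = 2 × 31.38 = 62.8.
Round up to the next whole participant.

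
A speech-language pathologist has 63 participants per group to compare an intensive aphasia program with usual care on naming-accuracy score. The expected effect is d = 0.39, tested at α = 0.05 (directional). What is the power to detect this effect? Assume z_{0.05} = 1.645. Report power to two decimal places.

power ≈ 0.71

For two equal groups, power = Φ(d·√(n/2) − z_{α}).
d·√(n/2) = 0.39 × √(63/2) = 0.39 × 5.612 = 2.189.
z_β = 2.189 − 1.645 = 0.544.
Power = Φ(0.544) = 0.707.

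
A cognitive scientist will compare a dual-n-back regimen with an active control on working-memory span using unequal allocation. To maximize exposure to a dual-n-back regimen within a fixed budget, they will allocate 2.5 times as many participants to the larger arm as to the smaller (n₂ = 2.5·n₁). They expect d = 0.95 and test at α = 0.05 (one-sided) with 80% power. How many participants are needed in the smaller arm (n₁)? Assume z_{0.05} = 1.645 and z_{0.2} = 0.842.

With allocation ratio k = n₂/n₁ = 2.5, Var(x̄₁−x̄₂) = σ²(1/n₁ + 1/(k·n₁)) = σ²·(k+1)/(k·n₁).
So n₁ = (1 + 1/k)·((z_{α} + z_β)/d)² = 1.400 × (2.487/0.95)².
n₁ = 1.400 × 6.85 = 9.6.
Round up: n₁ = 10, giving n₂ = 2.5 × 10 = 25.

n₁ = 10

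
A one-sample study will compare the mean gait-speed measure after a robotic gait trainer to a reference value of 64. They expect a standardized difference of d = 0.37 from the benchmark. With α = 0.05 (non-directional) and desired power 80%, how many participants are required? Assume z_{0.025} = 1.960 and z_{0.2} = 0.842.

For a one-sample test: n = ((z_{α/2} + z_β) / d)².
z_{α/2} + z_β = 1.960 + 0.842 = 2.802.
n = (2.802 / 0.37)² = 7.573² = 57.35.
Round up.

n = 58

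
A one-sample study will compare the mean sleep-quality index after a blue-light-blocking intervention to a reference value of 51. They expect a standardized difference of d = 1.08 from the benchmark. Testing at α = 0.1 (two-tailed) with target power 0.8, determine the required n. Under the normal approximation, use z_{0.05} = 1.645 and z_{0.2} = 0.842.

For a one-sample test: n = ((z_{α/2} + z_β) / d)².
z_{α/2} + z_β = 1.645 + 0.842 = 2.487.
n = (2.487 / 1.08)² = 2.303² = 5.30.
Round up.

n = 6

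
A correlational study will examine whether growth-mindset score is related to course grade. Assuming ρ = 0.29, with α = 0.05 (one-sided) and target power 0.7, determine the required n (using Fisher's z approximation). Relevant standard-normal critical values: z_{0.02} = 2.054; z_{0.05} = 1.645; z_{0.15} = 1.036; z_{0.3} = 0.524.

Fisher's z: C = ½·ln((1+r)/(1−r)) = ½·ln(1.8169) = 0.2986.
n = ((z_{α} + z_β)/C)² + 3.
(1.645 + 0.524) / 0.2986 = 2.169 / 0.2986 = 7.264.
n = 7.264² + 3 = 52.76 + 3 = 55.8.
Round up.

n = 56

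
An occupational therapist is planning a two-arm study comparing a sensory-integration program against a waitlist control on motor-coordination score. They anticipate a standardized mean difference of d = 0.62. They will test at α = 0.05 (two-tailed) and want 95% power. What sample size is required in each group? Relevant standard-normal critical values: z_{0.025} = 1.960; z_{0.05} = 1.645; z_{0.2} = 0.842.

For two independent groups with equal n: n = 2·((z_{α/2} + z_β) / d)².
z_{α/2} + z_β = 1.960 + 1.645 = 3.605.
n = 2 × (3.605 / 0.62)² = 2 × 5.815² = 2 × 33.81 = 67.6.
Round up to the next whole participant.

n = 68 per group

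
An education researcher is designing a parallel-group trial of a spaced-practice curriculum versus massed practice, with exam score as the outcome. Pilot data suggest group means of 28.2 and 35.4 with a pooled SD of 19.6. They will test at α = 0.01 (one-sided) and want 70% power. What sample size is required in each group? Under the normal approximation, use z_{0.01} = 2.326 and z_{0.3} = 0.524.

Cohen's d = |M₁ − M₂| / SD_pooled = |28.2 − 35.4| / 19.6 = 7.2 / 19.6 = 0.367.
For two independent groups with equal n: n = 2·((z_{α} + z_β) / d)².
z_{α} + z_β = 2.326 + 0.524 = 2.850.
n = 2 × (2.850 / 0.367)² = 2 × 7.766² = 2 × 60.31 = 120.6.
Round up to the next whole participant.

n = 121 per group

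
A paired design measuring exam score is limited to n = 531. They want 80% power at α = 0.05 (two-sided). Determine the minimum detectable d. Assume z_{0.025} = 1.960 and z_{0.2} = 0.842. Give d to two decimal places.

For a single sample (or paired design) of n = 531: d_min = (z_{α/2} + z_β)/√n.
z-sum = 1.960 + 0.842 = 2.802.
d_min = 2.802 / √531 = 2.802 / 23.043 = 0.122.

d_min ≈ 0.12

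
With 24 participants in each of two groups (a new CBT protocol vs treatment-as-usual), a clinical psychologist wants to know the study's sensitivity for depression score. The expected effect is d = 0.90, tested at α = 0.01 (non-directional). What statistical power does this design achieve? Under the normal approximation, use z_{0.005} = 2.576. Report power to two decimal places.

For two equal groups, power = Φ(d·√(n/2) − z_{α/2}).
d·√(n/2) = 0.90 × √(24/2) = 0.90 × 3.464 = 3.118.
z_β = 3.118 − 2.576 = 0.542.
Power = Φ(0.542) = 0.706.

power ≈ 0.71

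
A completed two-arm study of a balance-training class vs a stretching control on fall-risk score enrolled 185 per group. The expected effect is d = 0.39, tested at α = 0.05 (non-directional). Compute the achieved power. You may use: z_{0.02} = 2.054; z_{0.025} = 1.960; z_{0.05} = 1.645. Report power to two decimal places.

power ≈ 0.96

For two equal groups, power = Φ(d·√(n/2) − z_{α/2}).
d·√(n/2) = 0.39 × √(185/2) = 0.39 × 9.618 = 3.751.
z_β = 3.751 − 1.960 = 1.791.
Power = Φ(1.791) = 0.963.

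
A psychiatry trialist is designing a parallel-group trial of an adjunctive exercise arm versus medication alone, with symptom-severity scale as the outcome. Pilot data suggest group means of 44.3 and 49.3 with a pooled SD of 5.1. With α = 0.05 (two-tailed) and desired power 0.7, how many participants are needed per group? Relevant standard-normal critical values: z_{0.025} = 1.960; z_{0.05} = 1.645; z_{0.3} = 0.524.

Cohen's d = |M₁ − M₂| / SD_pooled = |44.3 − 49.3| / 5.1 = 5.0 / 5.1 = 0.980.
For two independent groups with equal n: n = 2·((z_{α/2} + z_β) / d)².
z_{α/2} + z_β = 1.960 + 0.524 = 2.484.
n = 2 × (2.484 / 0.980)² = 2 × 2.535² = 2 × 6.42 = 12.8.
Round up to the next whole participant.

n = 13 per group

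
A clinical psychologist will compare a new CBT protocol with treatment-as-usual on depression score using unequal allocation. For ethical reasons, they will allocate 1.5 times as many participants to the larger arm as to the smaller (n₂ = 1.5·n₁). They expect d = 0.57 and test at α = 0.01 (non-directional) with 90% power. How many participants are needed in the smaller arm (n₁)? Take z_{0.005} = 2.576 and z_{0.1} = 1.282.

With allocation ratio k = n₂/n₁ = 1.5, Var(x̄₁−x̄₂) = σ²(1/n₁ + 1/(k·n₁)) = σ²·(k+1)/(k·n₁).
So n₁ = (1 + 1/k)·((z_{α/2} + z_β)/d)² = 1.667 × (3.858/0.57)².
n₁ = 1.667 × 45.81 = 76.4.
Round up: n₁ = 77, giving n₂ = ⌈1.5 × 77⌉ = ⌈115.5⌉ = 116.

n₁ = 77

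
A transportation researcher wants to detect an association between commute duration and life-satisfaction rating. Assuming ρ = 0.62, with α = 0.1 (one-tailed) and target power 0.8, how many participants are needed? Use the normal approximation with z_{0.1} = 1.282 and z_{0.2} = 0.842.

n = 12

Fisher's z: C = ½·ln((1+r)/(1−r)) = ½·ln(4.2632) = 0.7250.
n = ((z_{α} + z_β)/C)² + 3.
(1.282 + 0.842) / 0.7250 = 2.124 / 0.7250 = 2.930.
n = 2.930² + 3 = 8.58 + 3 = 11.6.
Round up.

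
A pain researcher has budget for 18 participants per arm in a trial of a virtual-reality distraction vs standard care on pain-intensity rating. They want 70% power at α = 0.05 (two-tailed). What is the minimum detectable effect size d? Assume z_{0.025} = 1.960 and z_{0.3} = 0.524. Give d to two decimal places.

For two independent groups of n = 18 each: d_min = (z_{α/2} + z_β)·√(2/n).
z-sum = 1.960 + 0.524 = 2.484.
d_min = 2.484 × √(2/18) = 2.484 × 0.3333 = 0.828.

d_min ≈ 0.83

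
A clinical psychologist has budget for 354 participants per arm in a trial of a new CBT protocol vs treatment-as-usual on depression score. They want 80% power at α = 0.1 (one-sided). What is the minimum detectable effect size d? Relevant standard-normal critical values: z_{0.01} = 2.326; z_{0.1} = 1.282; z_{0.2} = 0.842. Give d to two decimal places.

For two independent groups of n = 354 each: d_min = (z_{α} + z_β)·√(2/n).
z-sum = 1.282 + 0.842 = 2.124.
d_min = 2.124 × √(2/354) = 2.124 × 0.0752 = 0.160.

d_min ≈ 0.16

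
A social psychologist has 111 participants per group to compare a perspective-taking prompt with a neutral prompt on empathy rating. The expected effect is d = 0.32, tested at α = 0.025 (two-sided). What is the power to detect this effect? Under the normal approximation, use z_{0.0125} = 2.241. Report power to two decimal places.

power ≈ 0.56

For two equal groups, power = Φ(d·√(n/2) − z_{α/2}).
d·√(n/2) = 0.32 × √(111/2) = 0.32 × 7.450 = 2.384.
z_β = 2.384 − 2.241 = 0.143.
Power = Φ(0.143) = 0.557.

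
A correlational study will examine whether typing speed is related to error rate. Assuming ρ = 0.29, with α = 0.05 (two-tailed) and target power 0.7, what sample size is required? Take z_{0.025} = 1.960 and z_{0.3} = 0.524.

Fisher's z: C = ½·ln((1+r)/(1−r)) = ½·ln(1.8169) = 0.2986.
n = ((z_{α/2} + z_β)/C)² + 3.
(1.960 + 0.524) / 0.2986 = 2.484 / 0.2986 = 8.319.
n = 8.319² + 3 = 69.20 + 3 = 72.2.
Round up.

n = 73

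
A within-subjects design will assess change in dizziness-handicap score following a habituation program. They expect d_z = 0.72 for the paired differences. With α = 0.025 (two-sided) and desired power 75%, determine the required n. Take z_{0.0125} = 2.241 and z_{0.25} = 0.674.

n = 17 pairs

For a paired (one-sample on differences) test: n = ((z_{α/2} + z_β) / d)².
z_{α/2} + z_β = 2.241 + 0.674 = 2.915.
n = (2.915 / 0.72)² = 4.049² = 16.39.
Round up.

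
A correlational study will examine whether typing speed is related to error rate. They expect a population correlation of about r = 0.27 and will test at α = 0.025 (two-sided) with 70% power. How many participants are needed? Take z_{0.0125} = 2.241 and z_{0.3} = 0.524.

Fisher's z: C = ½·ln((1+r)/(1−r)) = ½·ln(1.7397) = 0.2769.
n = ((z_{α/2} + z_β)/C)² + 3.
(2.241 + 0.524) / 0.2769 = 2.765 / 0.2769 = 9.986.
n = 9.986² + 3 = 99.71 + 3 = 102.7.
Round up.

n = 103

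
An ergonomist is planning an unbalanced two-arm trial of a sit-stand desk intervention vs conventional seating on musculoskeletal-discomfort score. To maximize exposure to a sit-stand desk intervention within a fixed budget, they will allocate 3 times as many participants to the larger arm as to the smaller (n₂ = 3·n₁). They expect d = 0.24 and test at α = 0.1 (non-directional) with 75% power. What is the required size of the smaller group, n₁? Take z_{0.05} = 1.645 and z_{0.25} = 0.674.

With allocation ratio k = n₂/n₁ = 3, Var(x̄₁−x̄₂) = σ²(1/n₁ + 1/(k·n₁)) = σ²·(k+1)/(k·n₁).
So n₁ = (1 + 1/k)·((z_{α/2} + z_β)/d)² = 1.333 × (2.319/0.24)².
n₁ = 1.333 × 93.36 = 124.5.
Round up: n₁ = 125, giving n₂ = 3 × 125 = 375.

n₁ = 125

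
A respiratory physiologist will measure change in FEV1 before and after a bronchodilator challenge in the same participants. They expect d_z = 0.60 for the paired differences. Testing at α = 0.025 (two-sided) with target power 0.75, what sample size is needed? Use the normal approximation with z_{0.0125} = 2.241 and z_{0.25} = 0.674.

n = 24 pairs

For a paired (one-sample on differences) test: n = ((z_{α/2} + z_β) / d)².
z_{α/2} + z_β = 2.241 + 0.674 = 2.915.
n = (2.915 / 0.60)² = 4.858² = 23.60.
Round up.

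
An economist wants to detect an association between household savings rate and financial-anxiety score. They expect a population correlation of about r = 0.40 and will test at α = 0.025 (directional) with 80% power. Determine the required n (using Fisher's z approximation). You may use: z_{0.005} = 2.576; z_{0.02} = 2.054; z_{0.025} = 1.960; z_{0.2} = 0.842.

Fisher's z: C = ½·ln((1+r)/(1−r)) = ½·ln(2.3333) = 0.4236.
n = ((z_{α} + z_β)/C)² + 3.
(1.960 + 0.842) / 0.4236 = 2.802 / 0.4236 = 6.615.
n = 6.615² + 3 = 43.75 + 3 = 46.8.
Round up.

n = 47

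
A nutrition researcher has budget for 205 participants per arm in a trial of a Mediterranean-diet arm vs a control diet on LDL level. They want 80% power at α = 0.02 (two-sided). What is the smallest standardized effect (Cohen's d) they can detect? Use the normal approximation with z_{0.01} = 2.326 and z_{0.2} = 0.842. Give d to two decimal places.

d_min ≈ 0.31

For two independent groups of n = 205 each: d_min = (z_{α/2} + z_β)·√(2/n).
z-sum = 2.326 + 0.842 = 3.168.
d_min = 3.168 × √(2/205) = 3.168 × 0.0988 = 0.313.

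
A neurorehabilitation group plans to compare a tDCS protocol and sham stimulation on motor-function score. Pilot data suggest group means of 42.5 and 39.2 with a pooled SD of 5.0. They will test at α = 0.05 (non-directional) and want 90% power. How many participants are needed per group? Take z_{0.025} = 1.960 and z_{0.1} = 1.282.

n = 49 per group

Cohen's d = |M₁ − M₂| / SD_pooled = |42.5 − 39.2| / 5.0 = 3.3 / 5.0 = 0.660.
For two independent groups with equal n: n = 2·((z_{α/2} + z_β) / d)².
z_{α/2} + z_β = 1.960 + 1.282 = 3.242.
n = 2 × (3.242 / 0.660)² = 2 × 4.912² = 2 × 24.13 = 48.3.
Round up to the next whole participant.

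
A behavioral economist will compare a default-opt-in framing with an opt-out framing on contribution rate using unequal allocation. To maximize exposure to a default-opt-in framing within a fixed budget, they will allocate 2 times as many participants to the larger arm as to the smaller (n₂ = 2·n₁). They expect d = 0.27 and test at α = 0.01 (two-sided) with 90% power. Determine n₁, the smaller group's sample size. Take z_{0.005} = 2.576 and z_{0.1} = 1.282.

With allocation ratio k = n₂/n₁ = 2, Var(x̄₁−x̄₂) = σ²(1/n₁ + 1/(k·n₁)) = σ²·(k+1)/(k·n₁).
So n₁ = (1 + 1/k)·((z_{α/2} + z_β)/d)² = 1.500 × (3.858/0.27)².
n₁ = 1.500 × 204.17 = 306.3.
Round up: n₁ = 307, giving n₂ = 2 × 307 = 614.

n₁ = 307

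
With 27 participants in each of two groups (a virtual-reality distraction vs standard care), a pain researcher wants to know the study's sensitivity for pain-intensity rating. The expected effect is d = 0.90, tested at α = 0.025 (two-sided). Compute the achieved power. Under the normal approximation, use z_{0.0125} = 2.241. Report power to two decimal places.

For two equal groups, power = Φ(d·√(n/2) − z_{α/2}).
d·√(n/2) = 0.90 × √(27/2) = 0.90 × 3.674 = 3.307.
z_β = 3.307 − 2.241 = 1.066.
Power = Φ(1.066) = 0.857.

power ≈ 0.86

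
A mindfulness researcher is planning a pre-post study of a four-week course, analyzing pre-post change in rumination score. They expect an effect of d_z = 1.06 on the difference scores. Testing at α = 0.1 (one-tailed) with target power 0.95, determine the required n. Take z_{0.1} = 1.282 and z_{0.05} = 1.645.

For a paired (one-sample on differences) test: n = ((z_{α} + z_β) / d)².
z_{α} + z_β = 1.282 + 1.645 = 2.927.
n = (2.927 / 1.06)² = 2.761² = 7.62.
Round up.

n = 8 pairs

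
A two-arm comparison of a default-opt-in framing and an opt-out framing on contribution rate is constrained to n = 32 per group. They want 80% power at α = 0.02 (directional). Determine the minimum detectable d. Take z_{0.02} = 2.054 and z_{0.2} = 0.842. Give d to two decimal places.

d_min ≈ 0.72

For two independent groups of n = 32 each: d_min = (z_{α} + z_β)·√(2/n).
z-sum = 2.054 + 0.842 = 2.896.
d_min = 2.896 × √(2/32) = 2.896 × 0.2500 = 0.724.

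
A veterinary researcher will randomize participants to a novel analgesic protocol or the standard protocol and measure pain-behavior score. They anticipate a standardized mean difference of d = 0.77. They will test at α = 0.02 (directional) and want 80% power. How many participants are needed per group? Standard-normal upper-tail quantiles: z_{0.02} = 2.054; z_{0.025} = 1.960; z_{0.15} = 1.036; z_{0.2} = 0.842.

n = 29 per group

For two independent groups with equal n: n = 2·((z_{α} + z_β) / d)².
z_{α} + z_β = 2.054 + 0.842 = 2.896.
n = 2 × (2.896 / 0.77)² = 2 × 3.761² = 2 × 14.15 = 28.3.
Round up to the next whole participant.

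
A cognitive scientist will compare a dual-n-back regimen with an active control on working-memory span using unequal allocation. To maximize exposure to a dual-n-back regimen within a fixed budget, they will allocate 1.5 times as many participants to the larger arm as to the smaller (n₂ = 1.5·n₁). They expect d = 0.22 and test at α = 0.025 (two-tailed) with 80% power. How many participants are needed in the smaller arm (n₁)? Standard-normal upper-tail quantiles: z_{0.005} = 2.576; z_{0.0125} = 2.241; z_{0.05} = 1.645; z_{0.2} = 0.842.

n₁ = 328

With allocation ratio k = n₂/n₁ = 1.5, Var(x̄₁−x̄₂) = σ²(1/n₁ + 1/(k·n₁)) = σ²·(k+1)/(k·n₁).
So n₁ = (1 + 1/k)·((z_{α/2} + z_β)/d)² = 1.667 × (3.083/0.22)².
n₁ = 1.667 × 196.38 = 327.3.
Round up: n₁ = 328, giving n₂ = 1.5 × 328 = 492.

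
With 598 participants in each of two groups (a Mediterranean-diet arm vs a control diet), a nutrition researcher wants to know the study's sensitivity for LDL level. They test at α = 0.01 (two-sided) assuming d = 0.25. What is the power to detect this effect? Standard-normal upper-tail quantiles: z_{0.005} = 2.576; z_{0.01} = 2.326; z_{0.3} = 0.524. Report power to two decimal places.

For two equal groups, power = Φ(d·√(n/2) − z_{α/2}).
d·√(n/2) = 0.25 × √(598/2) = 0.25 × 17.292 = 4.323.
z_β = 4.323 − 2.576 = 1.747.
Power = Φ(1.747) = 0.960.

power ≈ 0.96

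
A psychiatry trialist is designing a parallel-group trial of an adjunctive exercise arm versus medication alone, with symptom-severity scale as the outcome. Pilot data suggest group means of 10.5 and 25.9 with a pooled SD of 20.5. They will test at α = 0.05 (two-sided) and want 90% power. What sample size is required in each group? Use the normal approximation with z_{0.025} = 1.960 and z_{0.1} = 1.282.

n = 38 per group

Cohen's d = |M₁ − M₂| / SD_pooled = |10.5 − 25.9| / 20.5 = 15.4 / 20.5 = 0.751.
For two independent groups with equal n: n = 2·((z_{α/2} + z_β) / d)².
z_{α/2} + z_β = 1.960 + 1.282 = 3.242.
n = 2 × (3.242 / 0.751)² = 2 × 4.317² = 2 × 18.64 = 37.3.
Round up to the next whole participant.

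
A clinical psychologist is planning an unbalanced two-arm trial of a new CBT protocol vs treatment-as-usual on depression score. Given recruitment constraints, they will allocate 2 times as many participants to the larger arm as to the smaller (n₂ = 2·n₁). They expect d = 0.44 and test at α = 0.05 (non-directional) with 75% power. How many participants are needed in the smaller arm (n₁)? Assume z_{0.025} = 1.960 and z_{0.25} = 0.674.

With allocation ratio k = n₂/n₁ = 2, Var(x̄₁−x̄₂) = σ²(1/n₁ + 1/(k·n₁)) = σ²·(k+1)/(k·n₁).
So n₁ = (1 + 1/k)·((z_{α/2} + z_β)/d)² = 1.500 × (2.634/0.44)².
n₁ = 1.500 × 35.84 = 53.8.
Round up: n₁ = 54, giving n₂ = 2 × 54 = 108.

n₁ = 54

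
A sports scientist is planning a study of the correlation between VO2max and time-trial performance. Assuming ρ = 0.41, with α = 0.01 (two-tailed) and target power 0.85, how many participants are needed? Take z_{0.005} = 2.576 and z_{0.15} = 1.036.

Fisher's z: C = ½·ln((1+r)/(1−r)) = ½·ln(2.3898) = 0.4356.
n = ((z_{α/2} + z_β)/C)² + 3.
(2.576 + 1.036) / 0.4356 = 3.612 / 0.4356 = 8.292.
n = 8.292² + 3 = 68.76 + 3 = 71.8.
Round up.

n = 72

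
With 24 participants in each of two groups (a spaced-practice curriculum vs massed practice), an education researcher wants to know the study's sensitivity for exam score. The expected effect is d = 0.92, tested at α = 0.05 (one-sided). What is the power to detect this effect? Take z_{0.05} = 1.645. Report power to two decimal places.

For two equal groups, power = Φ(d·√(n/2) − z_{α}).
d·√(n/2) = 0.92 × √(24/2) = 0.92 × 3.464 = 3.187.
z_β = 3.187 − 1.645 = 1.542.
Power = Φ(1.542) = 0.938.

power ≈ 0.94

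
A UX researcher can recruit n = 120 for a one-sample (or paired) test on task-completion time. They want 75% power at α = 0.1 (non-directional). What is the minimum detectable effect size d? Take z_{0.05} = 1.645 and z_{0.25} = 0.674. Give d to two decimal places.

d_min ≈ 0.21

For a single sample (or paired design) of n = 120: d_min = (z_{α/2} + z_β)/√n.
z-sum = 1.645 + 0.674 = 2.319.
d_min = 2.319 / √120 = 2.319 / 10.954 = 0.212.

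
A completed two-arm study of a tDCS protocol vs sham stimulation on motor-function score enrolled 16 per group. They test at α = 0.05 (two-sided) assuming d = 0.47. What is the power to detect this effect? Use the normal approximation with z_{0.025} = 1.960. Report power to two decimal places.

For two equal groups, power = Φ(d·√(n/2) − z_{α/2}).
d·√(n/2) = 0.47 × √(16/2) = 0.47 × 2.828 = 1.329.
z_β = 1.329 − 1.960 = -0.631.
Power = Φ(-0.631) = 0.264.

power ≈ 0.26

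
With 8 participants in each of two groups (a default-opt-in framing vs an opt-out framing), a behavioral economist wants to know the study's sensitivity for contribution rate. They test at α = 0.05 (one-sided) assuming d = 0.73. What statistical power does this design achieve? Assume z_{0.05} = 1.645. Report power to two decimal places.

power ≈ 0.43

For two equal groups, power = Φ(d·√(n/2) − z_{α}).
d·√(n/2) = 0.73 × √(8/2) = 0.73 × 2.000 = 1.460.
z_β = 1.460 − 1.645 = -0.185.
Power = Φ(-0.185) = 0.427.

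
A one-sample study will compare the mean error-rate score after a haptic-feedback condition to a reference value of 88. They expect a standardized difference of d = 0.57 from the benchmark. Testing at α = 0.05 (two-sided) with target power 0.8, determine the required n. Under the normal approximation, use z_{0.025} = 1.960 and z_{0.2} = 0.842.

For a one-sample test: n = ((z_{α/2} + z_β) / d)².
z_{α/2} + z_β = 1.960 + 0.842 = 2.802.
n = (2.802 / 0.57)² = 4.916² = 24.16.
Round up.

n = 25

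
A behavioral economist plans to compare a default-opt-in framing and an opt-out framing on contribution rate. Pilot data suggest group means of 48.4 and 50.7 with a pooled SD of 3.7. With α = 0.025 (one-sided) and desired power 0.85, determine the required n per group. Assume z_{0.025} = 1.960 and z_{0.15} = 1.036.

n = 47 per group

Cohen's d = |M₁ − M₂| / SD_pooled = |48.4 − 50.7| / 3.7 = 2.3 / 3.7 = 0.622.
For two independent groups with equal n: n = 2·((z_{α} + z_β) / d)².
z_{α} + z_β = 1.960 + 1.036 = 2.996.
n = 2 × (2.996 / 0.622)² = 2 × 4.817² = 2 × 23.20 = 46.4.
Round up to the next whole participant.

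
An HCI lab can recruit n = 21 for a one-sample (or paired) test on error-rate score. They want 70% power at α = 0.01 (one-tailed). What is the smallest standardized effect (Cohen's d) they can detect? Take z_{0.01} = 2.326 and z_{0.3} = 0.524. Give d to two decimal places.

For a single sample (or paired design) of n = 21: d_min = (z_{α} + z_β)/√n.
z-sum = 2.326 + 0.524 = 2.850.
d_min = 2.850 / √21 = 2.850 / 4.583 = 0.622.

d_min ≈ 0.62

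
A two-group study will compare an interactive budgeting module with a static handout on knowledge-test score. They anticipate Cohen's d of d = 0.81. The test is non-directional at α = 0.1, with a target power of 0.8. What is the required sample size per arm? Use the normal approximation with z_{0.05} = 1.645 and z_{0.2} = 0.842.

n = 19 per group

For two independent groups with equal n: n = 2·((z_{α/2} + z_β) / d)².
z_{α/2} + z_β = 1.645 + 0.842 = 2.487.
n = 2 × (2.487 / 0.81)² = 2 × 3.070² = 2 × 9.43 = 18.9.
Round up to the next whole participant.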